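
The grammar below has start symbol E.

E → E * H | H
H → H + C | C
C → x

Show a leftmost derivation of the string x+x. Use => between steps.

E => H => H+C => C+C => x+C => x+x

E => H   [E → H]
H => H+C   [H → H + C]
H+C => C+C   [H → C]
C+C => x+C   [C → x]
x+C => x+x   [C → x]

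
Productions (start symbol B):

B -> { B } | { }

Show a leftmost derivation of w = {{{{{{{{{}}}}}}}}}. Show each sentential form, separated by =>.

B=>{B}=>{{B}}=>{{{B}}}=>{{{{B}}}}=>{{{{{B}}}}}=>{{{{{{B}}}}}}=>{{{{{{{B}}}}}}}=>{{{{{{{{B}}}}}}}}=>{{{{{{{{{}}}}}}}}}

B => {B}   [B -> { B }]
{B} => {{B}}   [B -> { B }]
{{B}} => {{{B}}}   [B -> { B }]
{{{B}}} => {{{{B}}}}   [B -> { B }]
{{{{B}}}} => {{{{{B}}}}}   [B -> { B }]
{{{{{B}}}}} => {{{{{{B}}}}}}   [B -> { B }]
{{{{{{B}}}}}} => {{{{{{{B}}}}}}}   [B -> { B }]
{{{{{{{B}}}}}}} => {{{{{{{{B}}}}}}}}   [B -> { B }]
{{{{{{{{B}}}}}}}} => {{{{{{{{{}}}}}}}}}   [B -> { }]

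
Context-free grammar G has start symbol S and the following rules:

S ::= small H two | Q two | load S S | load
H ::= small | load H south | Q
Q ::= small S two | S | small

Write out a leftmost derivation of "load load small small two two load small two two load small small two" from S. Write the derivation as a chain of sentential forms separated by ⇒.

S ⇒ load S S ⇒ load load S S S ⇒ load load Q two S S ⇒ load load S two S S ⇒ load load small H two two S S ⇒ load load small small two two S S ⇒ load load small small two two load S S S ⇒ load load small small two two load Q two S S ⇒ load load small small two two load S two S S ⇒ load load small small two two load Q two two S S ⇒ load load small small two two load small two two S S ⇒ load load small small two two load small two two load S ⇒ load load small small two two load small two two load small H two ⇒ load load small small two two load small two two load small small two

S ⇒ load S S   [S ::= load S S]
load S S ⇒ load load S S S   [S ::= load S S]
load load S S S ⇒ load load Q two S S   [S ::= Q two]
load load Q two S S ⇒ load load S two S S   [Q ::= S]
load load S two S S ⇒ load load small H two two S S   [S ::= small H two]
load load small H two two S S ⇒ load load small small two two S S   [H ::= small]
load load small small two two S S ⇒ load load small small two two load S S S   [S ::= load S S]
load load small small two two load S S S ⇒ load load small small two two load Q two S S   [S ::= Q two]
load load small small two two load Q two S S ⇒ load load small small two two load S two S S   [Q ::= S]
load load small small two two load S two S S ⇒ load load small small two two load Q two two S S   [S ::= Q two]
load load small small two two load Q two two S S ⇒ load load small small two two load small two two S S   [Q ::= small]
load load small small two two load small two two S S ⇒ load load small small two two load small two two load S   [S ::= load]
load load small small two two load small two two load S ⇒ load load small small two two load small two two load small H two   [S ::= small H two]
load load small small two two load small two two load small H two ⇒ load load small small two two load small two two load small small two   [H ::= small]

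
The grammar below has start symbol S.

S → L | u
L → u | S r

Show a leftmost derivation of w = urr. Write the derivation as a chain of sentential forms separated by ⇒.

S ⇒ L ⇒ Sr ⇒ Lr ⇒ Srr ⇒ urr

S ⇒ L   [S → L]
L ⇒ Sr   [L → S r]
Sr ⇒ Lr   [S → L]
Lr ⇒ Srr   [L → S r]
Srr ⇒ urr   [S → u]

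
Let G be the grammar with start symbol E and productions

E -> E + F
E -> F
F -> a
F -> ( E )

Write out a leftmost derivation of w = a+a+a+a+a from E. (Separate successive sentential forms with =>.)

E => E+F => E+F+F => E+F+F+F => E+F+F+F+F => F+F+F+F+F => a+F+F+F+F => a+a+F+F+F => a+a+a+F+F => a+a+a+a+F => a+a+a+a+a

E => E+F   [E -> E + F]
E+F => E+F+F   [E -> E + F]
E+F+F => E+F+F+F   [E -> E + F]
E+F+F+F => E+F+F+F+F   [E -> E + F]
E+F+F+F+F => F+F+F+F+F   [E -> F]
F+F+F+F+F => a+F+F+F+F   [F -> a]
a+F+F+F+F => a+a+F+F+F   [F -> a]
a+a+F+F+F => a+a+a+F+F   [F -> a]
a+a+a+F+F => a+a+a+a+F   [F -> a]
a+a+a+a+F => a+a+a+a+a   [F -> a]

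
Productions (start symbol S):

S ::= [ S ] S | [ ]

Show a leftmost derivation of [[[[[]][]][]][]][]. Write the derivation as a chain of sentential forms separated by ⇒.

S ⇒ [S]S ⇒ [[S]S]S ⇒ [[[S]S]S]S ⇒ [[[[S]S]S]S]S ⇒ [[[[[]]S]S]S]S ⇒ [[[[[]][]]S]S]S ⇒ [[[[[]][]][]]S]S ⇒ [[[[[]][]][]][]]S ⇒ [[[[[]][]][]][]][]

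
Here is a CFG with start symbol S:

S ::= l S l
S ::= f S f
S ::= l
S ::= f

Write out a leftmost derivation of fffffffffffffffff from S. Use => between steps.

S => fSf => ffSff => fffSfff => ffffSffff => fffffSfffff => ffffffSffffff => fffffffSfffffff => ffffffffSffffffff => fffffffffffffffff

S => fSf   [S ::= f S f]
fSf => ffSff   [S ::= f S f]
ffSff => fffSfff   [S ::= f S f]
fffSfff => ffffSffff   [S ::= f S f]
ffffSffff => fffffSfffff   [S ::= f S f]
fffffSfffff => ffffffSffffff   [S ::= f S f]
ffffffSffffff => fffffffSfffffff   [S ::= f S f]
fffffffSfffffff => ffffffffSffffffff   [S ::= f S f]
ffffffffSffffffff => fffffffffffffffff   [S ::= f]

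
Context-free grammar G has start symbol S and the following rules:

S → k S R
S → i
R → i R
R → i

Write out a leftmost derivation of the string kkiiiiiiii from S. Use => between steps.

S => kSR   [S → k S R]
kSR => kkSRR   [S → k S R]
kkSRR => kkiRR   [S → i]
kkiRR => kkiiRR   [R → i R]
kkiiRR => kkiiiR   [R → i]
kkiiiR => kkiiiiR   [R → i R]
kkiiiiR => kkiiiiiR   [R → i R]
kkiiiiiR => kkiiiiiiR   [R → i R]
kkiiiiiiR => kkiiiiiiiR   [R → i R]
kkiiiiiiiR => kkiiiiiiii   [R → i]

S => kSR => kkSRR => kkiRR => kkiiRR => kkiiiR => kkiiiiR => kkiiiiiR => kkiiiiiiR => kkiiiiiiiR => kkiiiiiiii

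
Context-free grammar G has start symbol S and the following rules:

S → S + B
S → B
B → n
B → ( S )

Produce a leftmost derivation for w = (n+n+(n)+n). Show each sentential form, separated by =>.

S => B => (S) => (S+B) => (S+B+B) => (S+B+B+B) => (B+B+B+B) => (n+B+B+B) => (n+n+B+B) => (n+n+(S)+B) => (n+n+(B)+B) => (n+n+(n)+B) => (n+n+(n)+n)

S => B   [S → B]
B => (S)   [B → ( S )]
(S) => (S+B)   [S → S + B]
(S+B) => (S+B+B)   [S → S + B]
(S+B+B) => (S+B+B+B)   [S → S + B]
(S+B+B+B) => (B+B+B+B)   [S → B]
(B+B+B+B) => (n+B+B+B)   [B → n]
(n+B+B+B) => (n+n+B+B)   [B → n]
(n+n+B+B) => (n+n+(S)+B)   [B → ( S )]
(n+n+(S)+B) => (n+n+(B)+B)   [S → B]
(n+n+(B)+B) => (n+n+(n)+B)   [B → n]
(n+n+(n)+B) => (n+n+(n)+n)   [B → n]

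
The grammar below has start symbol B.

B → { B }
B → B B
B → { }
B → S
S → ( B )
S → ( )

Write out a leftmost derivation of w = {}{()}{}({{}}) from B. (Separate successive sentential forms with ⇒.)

B ⇒ BB ⇒ {}B ⇒ {}BB ⇒ {}BBB ⇒ {}{B}BB ⇒ {}{S}BB ⇒ {}{()}BB ⇒ {}{()}{}B ⇒ {}{()}{}S ⇒ {}{()}{}(B) ⇒ {}{()}{}({B}) ⇒ {}{()}{}({{}})

B ⇒ BB   [B → B B]
BB ⇒ {}B   [B → { }]
{}B ⇒ {}BB   [B → B B]
{}BB ⇒ {}BBB   [B → B B]
{}BBB ⇒ {}{B}BB   [B → { B }]
{}{B}BB ⇒ {}{S}BB   [B → S]
{}{S}BB ⇒ {}{()}BB   [S → ( )]
{}{()}BB ⇒ {}{()}{}B   [B → { }]
{}{()}{}B ⇒ {}{()}{}S   [B → S]
{}{()}{}S ⇒ {}{()}{}(B)   [S → ( B )]
{}{()}{}(B) ⇒ {}{()}{}({B})   [B → { B }]
{}{()}{}({B}) ⇒ {}{()}{}({{}})   [B → { }]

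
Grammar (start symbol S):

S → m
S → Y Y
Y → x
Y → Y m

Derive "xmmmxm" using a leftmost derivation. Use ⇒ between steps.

S⇒YY⇒YmY⇒YmmY⇒YmmmY⇒xmmmY⇒xmmmYm⇒xmmmxm

S ⇒ YY   [S → Y Y]
YY ⇒ YmY   [Y → Y m]
YmY ⇒ YmmY   [Y → Y m]
YmmY ⇒ YmmmY   [Y → Y m]
YmmmY ⇒ xmmmY   [Y → x]
xmmmY ⇒ xmmmYm   [Y → Y m]
xmmmYm ⇒ xmmmxm   [Y → x]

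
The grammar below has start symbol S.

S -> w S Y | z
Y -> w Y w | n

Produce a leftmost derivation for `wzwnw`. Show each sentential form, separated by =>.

S => wSY => wzY => wzwYw => wzwnw

S => wSY   [S -> w S Y]
wSY => wzY   [S -> z]
wzY => wzwYw   [Y -> w Y w]
wzwYw => wzwnw   [Y -> n]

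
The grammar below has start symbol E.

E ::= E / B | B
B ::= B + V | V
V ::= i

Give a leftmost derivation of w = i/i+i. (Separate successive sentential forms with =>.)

E => E/B   [E ::= E / B]
E/B => B/B   [E ::= B]
B/B => V/B   [B ::= V]
V/B => i/B   [V ::= i]
i/B => i/B+V   [B ::= B + V]
i/B+V => i/V+V   [B ::= V]
i/V+V => i/i+V   [V ::= i]
i/i+V => i/i+i   [V ::= i]

E => E/B => B/B => V/B => i/B => i/B+V => i/V+V => i/i+V => i/i+i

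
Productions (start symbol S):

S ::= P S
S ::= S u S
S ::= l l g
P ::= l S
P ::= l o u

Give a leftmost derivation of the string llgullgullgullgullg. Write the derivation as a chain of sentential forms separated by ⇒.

S ⇒ SuS   [S ::= S u S]
SuS ⇒ SuSuS   [S ::= S u S]
SuSuS ⇒ llguSuS   [S ::= l l g]
llguSuS ⇒ llguSuSuS   [S ::= S u S]
llguSuSuS ⇒ llgullguSuS   [S ::= l l g]
llgullguSuS ⇒ llgullguSuSuS   [S ::= S u S]
llgullguSuSuS ⇒ llgullgullguSuS   [S ::= l l g]
llgullgullguSuS ⇒ llgullgullgullguS   [S ::= l l g]
llgullgullgullguS ⇒ llgullgullgullgullg   [S ::= l l g]

S ⇒ SuS ⇒ SuSuS ⇒ llguSuS ⇒ llguSuSuS ⇒ llgullguSuS ⇒ llgullguSuSuS ⇒ llgullgullguSuS ⇒ llgullgullgullguS ⇒ llgullgullgullgullg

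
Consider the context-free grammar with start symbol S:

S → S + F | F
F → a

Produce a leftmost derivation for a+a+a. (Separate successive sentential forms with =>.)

S => S+F => S+F+F => F+F+F => a+F+F => a+a+F => a+a+a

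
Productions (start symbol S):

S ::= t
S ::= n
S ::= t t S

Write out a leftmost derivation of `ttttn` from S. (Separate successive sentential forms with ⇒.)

S ⇒ ttS   [S ::= t t S]
ttS ⇒ ttttS   [S ::= t t S]
ttttS ⇒ ttttn   [S ::= n]

S ⇒ ttS ⇒ ttttS ⇒ ttttn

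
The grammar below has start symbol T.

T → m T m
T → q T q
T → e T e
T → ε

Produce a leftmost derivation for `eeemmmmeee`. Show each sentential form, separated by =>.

T => eTe   [T → e T e]
eTe => eeTee   [T → e T e]
eeTee => eeeTeee   [T → e T e]
eeeTeee => eeemTmeee   [T → m T m]
eeemTmeee => eeemmTmmeee   [T → m T m]
eeemmTmmeee => eeemmmmeee   [T → ε]

T=>eTe=>eeTee=>eeeTeee=>eeemTmeee=>eeemmTmmeee=>eeemmmmeee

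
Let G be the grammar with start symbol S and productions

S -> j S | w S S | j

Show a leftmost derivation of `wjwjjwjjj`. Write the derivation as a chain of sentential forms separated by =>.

S=>wSS=>wjSS=>wjwSSS=>wjwjSSS=>wjwjjSS=>wjwjjwSSS=>wjwjjwjSS=>wjwjjwjjS=>wjwjjwjjj

S => wSS   [S -> w S S]
wSS => wjSS   [S -> j S]
wjSS => wjwSSS   [S -> w S S]
wjwSSS => wjwjSSS   [S -> j S]
wjwjSSS => wjwjjSS   [S -> j]
wjwjjSS => wjwjjwSSS   [S -> w S S]
wjwjjwSSS => wjwjjwjSS   [S -> j]
wjwjjwjSS => wjwjjwjjS   [S -> j]
wjwjjwjjS => wjwjjwjjj   [S -> j]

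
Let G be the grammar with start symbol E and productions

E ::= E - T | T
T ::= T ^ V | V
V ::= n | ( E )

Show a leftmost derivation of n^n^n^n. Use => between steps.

E=>T=>T^V=>T^V^V=>T^V^V^V=>V^V^V^V=>n^V^V^V=>n^n^V^V=>n^n^n^V=>n^n^n^n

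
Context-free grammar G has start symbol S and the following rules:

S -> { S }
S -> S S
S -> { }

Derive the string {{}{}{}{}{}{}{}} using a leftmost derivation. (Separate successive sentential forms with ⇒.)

S ⇒ {S} ⇒ {SS} ⇒ {SSS} ⇒ {SSSS} ⇒ {SSSSS} ⇒ {SSSSSS} ⇒ {SSSSSSS} ⇒ {{}SSSSSS} ⇒ {{}{}SSSSS} ⇒ {{}{}{}SSSS} ⇒ {{}{}{}{}SSS} ⇒ {{}{}{}{}{}SS} ⇒ {{}{}{}{}{}{}S} ⇒ {{}{}{}{}{}{}{}}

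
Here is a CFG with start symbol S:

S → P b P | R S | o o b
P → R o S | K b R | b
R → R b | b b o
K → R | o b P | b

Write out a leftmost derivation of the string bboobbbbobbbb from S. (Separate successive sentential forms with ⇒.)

S ⇒ PbP   [S → P b P]
PbP ⇒ RoSbP   [P → R o S]
RoSbP ⇒ bbooSbP   [R → b b o]
bbooSbP ⇒ bbooPbPbP   [S → P b P]
bbooPbPbP ⇒ bbooKbRbPbP   [P → K b R]
bbooKbRbPbP ⇒ bboobbRbPbP   [K → b]
bboobbRbPbP ⇒ bboobbbbobPbP   [R → b b o]
bboobbbbobPbP ⇒ bboobbbbobbbP   [P → b]
bboobbbbobbbP ⇒ bboobbbbobbbb   [P → b]

S ⇒ PbP ⇒ RoSbP ⇒ bbooSbP ⇒ bbooPbPbP ⇒ bbooKbRbPbP ⇒ bboobbRbPbP ⇒ bboobbbbobPbP ⇒ bboobbbbobbbP ⇒ bboobbbbobbbb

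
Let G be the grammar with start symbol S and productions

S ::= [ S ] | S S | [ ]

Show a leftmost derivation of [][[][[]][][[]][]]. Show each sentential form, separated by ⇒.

S ⇒ SS ⇒ []S ⇒ [][S] ⇒ [][SS] ⇒ [][[]S] ⇒ [][[]SS] ⇒ [][[]SSS] ⇒ [][[]SSSS] ⇒ [][[][S]SSS] ⇒ [][[][[]]SSS] ⇒ [][[][[]][]SS] ⇒ [][[][[]][][S]S] ⇒ [][[][[]][][[]]S] ⇒ [][[][[]][][[]][]]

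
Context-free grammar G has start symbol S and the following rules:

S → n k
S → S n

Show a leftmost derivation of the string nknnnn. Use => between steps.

S=>Sn=>Snn=>Snnn=>Snnnn=>nknnnn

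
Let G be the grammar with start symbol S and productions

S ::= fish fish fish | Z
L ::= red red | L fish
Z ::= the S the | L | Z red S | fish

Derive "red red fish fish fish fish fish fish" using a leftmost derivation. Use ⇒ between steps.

S ⇒ Z ⇒ L ⇒ L fish ⇒ L fish fish ⇒ L fish fish fish ⇒ L fish fish fish fish ⇒ L fish fish fish fish fish ⇒ L fish fish fish fish fish fish ⇒ red red fish fish fish fish fish fish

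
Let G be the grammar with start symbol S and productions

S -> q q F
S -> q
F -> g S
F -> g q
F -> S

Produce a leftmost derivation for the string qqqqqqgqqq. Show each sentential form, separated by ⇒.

S ⇒ qqF ⇒ qqS ⇒ qqqqF ⇒ qqqqS ⇒ qqqqqqF ⇒ qqqqqqgS ⇒ qqqqqqgqqF ⇒ qqqqqqgqqS ⇒ qqqqqqgqqq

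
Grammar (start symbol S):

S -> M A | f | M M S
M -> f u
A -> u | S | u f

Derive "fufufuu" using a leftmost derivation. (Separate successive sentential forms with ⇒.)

S ⇒ MMS   [S -> M M S]
MMS ⇒ fuMS   [M -> f u]
fuMS ⇒ fufuS   [M -> f u]
fufuS ⇒ fufuMA   [S -> M A]
fufuMA ⇒ fufufuA   [M -> f u]
fufufuA ⇒ fufufuu   [A -> u]

S ⇒ MMS ⇒ fuMS ⇒ fufuS ⇒ fufuMA ⇒ fufufuA ⇒ fufufuu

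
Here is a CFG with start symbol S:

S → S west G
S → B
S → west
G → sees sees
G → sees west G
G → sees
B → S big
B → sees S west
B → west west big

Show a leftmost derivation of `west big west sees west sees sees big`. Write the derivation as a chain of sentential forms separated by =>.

S => B => S big => S west G big => S west G west G big => B west G west G big => S big west G west G big => west big west G west G big => west big west sees west G big => west big west sees west sees sees big

S => B   [S → B]
B => S big   [B → S big]
S big => S west G big   [S → S west G]
S west G big => S west G west G big   [S → S west G]
S west G west G big => B west G west G big   [S → B]
B west G west G big => S big west G west G big   [B → S big]
S big west G west G big => west big west G west G big   [S → west]
west big west G west G big => west big west sees west G big   [G → sees]
west big west sees west G big => west big west sees west sees sees big   [G → sees sees]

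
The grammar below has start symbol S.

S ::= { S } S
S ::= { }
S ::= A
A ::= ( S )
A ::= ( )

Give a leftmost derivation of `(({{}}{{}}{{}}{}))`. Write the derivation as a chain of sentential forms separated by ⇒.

S ⇒ A ⇒ (S) ⇒ (A) ⇒ ((S)) ⇒ (({S}S)) ⇒ (({{}}S)) ⇒ (({{}}{S}S)) ⇒ (({{}}{{}}S)) ⇒ (({{}}{{}}{S}S)) ⇒ (({{}}{{}}{{}}S)) ⇒ (({{}}{{}}{{}}{}))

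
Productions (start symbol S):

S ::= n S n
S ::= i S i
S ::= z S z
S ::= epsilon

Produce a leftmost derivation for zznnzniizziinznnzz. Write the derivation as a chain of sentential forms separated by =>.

S=>zSz=>zzSzz=>zznSnzz=>zznnSnnzz=>zznnzSznnzz=>zznnznSnznnzz=>zznnzniSinznnzz=>zznnzniiSiinznnzz=>zznnzniizSziinznnzz=>zznnzniizziinznnzz

S => zSz   [S ::= z S z]
zSz => zzSzz   [S ::= z S z]
zzSzz => zznSnzz   [S ::= n S n]
zznSnzz => zznnSnnzz   [S ::= n S n]
zznnSnnzz => zznnzSznnzz   [S ::= z S z]
zznnzSznnzz => zznnznSnznnzz   [S ::= n S n]
zznnznSnznnzz => zznnzniSinznnzz   [S ::= i S i]
zznnzniSinznnzz => zznnzniiSiinznnzz   [S ::= i S i]
zznnzniiSiinznnzz => zznnzniizSziinznnzz   [S ::= z S z]
zznnzniizSziinznnzz => zznnzniizziinznnzz   [S ::= epsilon]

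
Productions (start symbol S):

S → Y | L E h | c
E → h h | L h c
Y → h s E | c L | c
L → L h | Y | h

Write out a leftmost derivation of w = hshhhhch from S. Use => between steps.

S => LEh   [S → L E h]
LEh => YEh   [L → Y]
YEh => hsEEh   [Y → h s E]
hsEEh => hshhEh   [E → h h]
hshhEh => hshhLhch   [E → L h c]
hshhLhch => hshhhhch   [L → h]

S => LEh => YEh => hsEEh => hshhEh => hshhLhch => hshhhhch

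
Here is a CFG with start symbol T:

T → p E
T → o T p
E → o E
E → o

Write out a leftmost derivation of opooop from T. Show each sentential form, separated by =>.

T=>oTp=>opEp=>opoEp=>opooEp=>opooop

T => oTp   [T → o T p]
oTp => opEp   [T → p E]
opEp => opoEp   [E → o E]
opoEp => opooEp   [E → o E]
opooEp => opooop   [E → o]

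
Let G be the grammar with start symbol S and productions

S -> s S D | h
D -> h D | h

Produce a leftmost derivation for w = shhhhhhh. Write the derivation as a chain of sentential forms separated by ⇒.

S ⇒ sSD   [S -> s S D]
sSD ⇒ shD   [S -> h]
shD ⇒ shhD   [D -> h D]
shhD ⇒ shhhD   [D -> h D]
shhhD ⇒ shhhhD   [D -> h D]
shhhhD ⇒ shhhhhD   [D -> h D]
shhhhhD ⇒ shhhhhhD   [D -> h D]
shhhhhhD ⇒ shhhhhhh   [D -> h]

S ⇒ sSD ⇒ shD ⇒ shhD ⇒ shhhD ⇒ shhhhD ⇒ shhhhhD ⇒ shhhhhhD ⇒ shhhhhhh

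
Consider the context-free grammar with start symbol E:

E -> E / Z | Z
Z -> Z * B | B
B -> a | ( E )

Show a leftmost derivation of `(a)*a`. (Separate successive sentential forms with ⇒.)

E ⇒ Z ⇒ Z*B ⇒ B*B ⇒ (E)*B ⇒ (Z)*B ⇒ (B)*B ⇒ (a)*B ⇒ (a)*a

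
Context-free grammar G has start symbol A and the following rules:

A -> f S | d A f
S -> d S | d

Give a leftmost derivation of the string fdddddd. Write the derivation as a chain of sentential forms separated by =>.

A=>fS=>fdS=>fddS=>fdddS=>fddddS=>fdddddS=>fdddddd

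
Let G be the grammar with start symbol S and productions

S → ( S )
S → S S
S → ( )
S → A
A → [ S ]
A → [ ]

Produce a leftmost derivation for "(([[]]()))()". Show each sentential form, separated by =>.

S=>SS=>(S)S=>((S))S=>((SS))S=>((AS))S=>(([S]S))S=>(([A]S))S=>(([[]]S))S=>(([[]]()))S=>(([[]]()))()

S => SS   [S → S S]
SS => (S)S   [S → ( S )]
(S)S => ((S))S   [S → ( S )]
((S))S => ((SS))S   [S → S S]
((SS))S => ((AS))S   [S → A]
((AS))S => (([S]S))S   [A → [ S ]]
(([S]S))S => (([A]S))S   [S → A]
(([A]S))S => (([[]]S))S   [A → [ ]]
(([[]]S))S => (([[]]()))S   [S → ( )]
(([[]]()))S => (([[]]()))()   [S → ( )]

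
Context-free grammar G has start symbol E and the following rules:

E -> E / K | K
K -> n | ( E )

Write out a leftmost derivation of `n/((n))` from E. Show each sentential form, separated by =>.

E => E/K => K/K => n/K => n/(E) => n/(K) => n/((E)) => n/((K)) => n/((n))

E => E/K   [E -> E / K]
E/K => K/K   [E -> K]
K/K => n/K   [K -> n]
n/K => n/(E)   [K -> ( E )]
n/(E) => n/(K)   [E -> K]
n/(K) => n/((E))   [K -> ( E )]
n/((E)) => n/((K))   [E -> K]
n/((K)) => n/((n))   [K -> n]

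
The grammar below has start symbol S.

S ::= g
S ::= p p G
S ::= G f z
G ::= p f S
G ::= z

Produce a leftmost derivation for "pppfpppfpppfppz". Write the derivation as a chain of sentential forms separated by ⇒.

S ⇒ ppG   [S ::= p p G]
ppG ⇒ pppfS   [G ::= p f S]
pppfS ⇒ pppfppG   [S ::= p p G]
pppfppG ⇒ pppfpppfS   [G ::= p f S]
pppfpppfS ⇒ pppfpppfppG   [S ::= p p G]
pppfpppfppG ⇒ pppfpppfpppfS   [G ::= p f S]
pppfpppfpppfS ⇒ pppfpppfpppfppG   [S ::= p p G]
pppfpppfpppfppG ⇒ pppfpppfpppfppz   [G ::= z]

S ⇒ ppG ⇒ pppfS ⇒ pppfppG ⇒ pppfpppfS ⇒ pppfpppfppG ⇒ pppfpppfpppfS ⇒ pppfpppfpppfppG ⇒ pppfpppfpppfppz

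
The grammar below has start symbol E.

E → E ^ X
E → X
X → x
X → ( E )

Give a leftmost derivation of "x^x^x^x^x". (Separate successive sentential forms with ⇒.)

E⇒E^X⇒E^X^X⇒E^X^X^X⇒E^X^X^X^X⇒X^X^X^X^X⇒x^X^X^X^X⇒x^x^X^X^X⇒x^x^x^X^X⇒x^x^x^x^X⇒x^x^x^x^x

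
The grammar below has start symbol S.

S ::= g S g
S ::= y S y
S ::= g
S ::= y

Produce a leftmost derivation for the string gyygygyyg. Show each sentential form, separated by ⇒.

S⇒gSg⇒gySyg⇒gyySyyg⇒gyygSgyyg⇒gyygygyyg

S ⇒ gSg   [S ::= g S g]
gSg ⇒ gySyg   [S ::= y S y]
gySyg ⇒ gyySyyg   [S ::= y S y]
gyySyyg ⇒ gyygSgyyg   [S ::= g S g]
gyygSgyyg ⇒ gyygygyyg   [S ::= y]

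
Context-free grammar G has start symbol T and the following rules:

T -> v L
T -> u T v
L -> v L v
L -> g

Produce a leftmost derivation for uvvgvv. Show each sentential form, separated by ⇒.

T ⇒ uTv   [T -> u T v]
uTv ⇒ uvLv   [T -> v L]
uvLv ⇒ uvvLvv   [L -> v L v]
uvvLvv ⇒ uvvgvv   [L -> g]

T ⇒ uTv ⇒ uvLv ⇒ uvvLvv ⇒ uvvgvv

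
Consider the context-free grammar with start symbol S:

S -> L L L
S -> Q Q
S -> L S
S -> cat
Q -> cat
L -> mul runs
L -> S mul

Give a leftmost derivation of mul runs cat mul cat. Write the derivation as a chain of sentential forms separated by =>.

S => L S => S mul S => L S mul S => mul runs S mul S => mul runs cat mul S => mul runs cat mul cat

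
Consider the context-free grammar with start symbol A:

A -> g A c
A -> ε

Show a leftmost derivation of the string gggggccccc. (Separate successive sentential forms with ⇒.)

A ⇒ gAc   [A -> g A c]
gAc ⇒ ggAcc   [A -> g A c]
ggAcc ⇒ gggAccc   [A -> g A c]
gggAccc ⇒ ggggAcccc   [A -> g A c]
ggggAcccc ⇒ gggggAccccc   [A -> g A c]
gggggAccccc ⇒ gggggccccc   [A -> ε]

A ⇒ gAc ⇒ ggAcc ⇒ gggAccc ⇒ ggggAcccc ⇒ gggggAccccc ⇒ gggggccccc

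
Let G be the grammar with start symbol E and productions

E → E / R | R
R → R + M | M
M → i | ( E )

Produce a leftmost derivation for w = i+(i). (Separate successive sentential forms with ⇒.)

E ⇒ R ⇒ R+M ⇒ M+M ⇒ i+M ⇒ i+(E) ⇒ i+(R) ⇒ i+(M) ⇒ i+(i)

E ⇒ R   [E → R]
R ⇒ R+M   [R → R + M]
R+M ⇒ M+M   [R → M]
M+M ⇒ i+M   [M → i]
i+M ⇒ i+(E)   [M → ( E )]
i+(E) ⇒ i+(R)   [E → R]
i+(R) ⇒ i+(M)   [R → M]
i+(M) ⇒ i+(i)   [M → i]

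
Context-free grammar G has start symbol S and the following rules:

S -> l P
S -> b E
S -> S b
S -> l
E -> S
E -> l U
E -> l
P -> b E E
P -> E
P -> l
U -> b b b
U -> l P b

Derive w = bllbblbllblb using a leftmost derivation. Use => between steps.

S => bE => blU => bllPb => bllbEEb => bllbSEb => bllbbEEb => bllbbSEb => bllbbSbEb => bllbblPbEb => bllbblbEEbEb => bllbblbSEbEb => bllbblblEbEb => bllbblbllbEb => bllbblbllblb

S => bE   [S -> b E]
bE => blU   [E -> l U]
blU => bllPb   [U -> l P b]
bllPb => bllbEEb   [P -> b E E]
bllbEEb => bllbSEb   [E -> S]
bllbSEb => bllbbEEb   [S -> b E]
bllbbEEb => bllbbSEb   [E -> S]
bllbbSEb => bllbbSbEb   [S -> S b]
bllbbSbEb => bllbblPbEb   [S -> l P]
bllbblPbEb => bllbblbEEbEb   [P -> b E E]
bllbblbEEbEb => bllbblbSEbEb   [E -> S]
bllbblbSEbEb => bllbblblEbEb   [S -> l]
bllbblblEbEb => bllbblbllbEb   [E -> l]
bllbblbllbEb => bllbblbllblb   [E -> l]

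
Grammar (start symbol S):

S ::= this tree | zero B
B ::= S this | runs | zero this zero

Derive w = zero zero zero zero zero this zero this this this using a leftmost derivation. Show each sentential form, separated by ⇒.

S ⇒ zero B ⇒ zero S this ⇒ zero zero B this ⇒ zero zero S this this ⇒ zero zero zero B this this ⇒ zero zero zero S this this this ⇒ zero zero zero zero B this this this ⇒ zero zero zero zero zero this zero this this this

S ⇒ zero B   [S ::= zero B]
zero B ⇒ zero S this   [B ::= S this]
zero S this ⇒ zero zero B this   [S ::= zero B]
zero zero B this ⇒ zero zero S this this   [B ::= S this]
zero zero S this this ⇒ zero zero zero B this this   [S ::= zero B]
zero zero zero B this this ⇒ zero zero zero S this this this   [B ::= S this]
zero zero zero S this this this ⇒ zero zero zero zero B this this this   [S ::= zero B]
zero zero zero zero B this this this ⇒ zero zero zero zero zero this zero this this this   [B ::= zero this zero]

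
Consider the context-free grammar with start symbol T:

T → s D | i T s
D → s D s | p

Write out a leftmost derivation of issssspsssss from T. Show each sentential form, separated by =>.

T => iTs => isDs => issDss => isssDsss => issssDssss => isssssDsssss => issssspsssss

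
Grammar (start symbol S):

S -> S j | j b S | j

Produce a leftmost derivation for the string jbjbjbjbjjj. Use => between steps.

S => jbS   [S -> j b S]
jbS => jbjbS   [S -> j b S]
jbjbS => jbjbSj   [S -> S j]
jbjbSj => jbjbSjj   [S -> S j]
jbjbSjj => jbjbjbSjj   [S -> j b S]
jbjbjbSjj => jbjbjbjbSjj   [S -> j b S]
jbjbjbjbSjj => jbjbjbjbjjj   [S -> j]

S => jbS => jbjbS => jbjbSj => jbjbSjj => jbjbjbSjj => jbjbjbjbSjj => jbjbjbjbjjj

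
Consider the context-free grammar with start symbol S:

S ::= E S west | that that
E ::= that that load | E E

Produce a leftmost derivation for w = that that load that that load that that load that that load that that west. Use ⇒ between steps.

S ⇒ E S west ⇒ E E S west ⇒ E E E S west ⇒ E E E E S west ⇒ that that load E E E S west ⇒ that that load that that load E E S west ⇒ that that load that that load that that load E S west ⇒ that that load that that load that that load that that load S west ⇒ that that load that that load that that load that that load that that west

S ⇒ E S west   [S ::= E S west]
E S west ⇒ E E S west   [E ::= E E]
E E S west ⇒ E E E S west   [E ::= E E]
E E E S west ⇒ E E E E S west   [E ::= E E]
E E E E S west ⇒ that that load E E E S west   [E ::= that that load]
that that load E E E S west ⇒ that that load that that load E E S west   [E ::= that that load]
that that load that that load E E S west ⇒ that that load that that load that that load E S west   [E ::= that that load]
that that load that that load that that load E S west ⇒ that that load that that load that that load that that load S west   [E ::= that that load]
that that load that that load that that load that that load S west ⇒ that that load that that load that that load that that load that that west   [S ::= that that]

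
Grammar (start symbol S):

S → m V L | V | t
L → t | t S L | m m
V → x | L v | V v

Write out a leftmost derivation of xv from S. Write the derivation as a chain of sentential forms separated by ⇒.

S ⇒ V ⇒ Vv ⇒ xv

S ⇒ V   [S → V]
V ⇒ Vv   [V → V v]
Vv ⇒ xv   [V → x]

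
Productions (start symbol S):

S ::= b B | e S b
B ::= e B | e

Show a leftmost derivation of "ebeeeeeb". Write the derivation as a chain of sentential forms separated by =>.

S => eSb   [S ::= e S b]
eSb => ebBb   [S ::= b B]
ebBb => ebeBb   [B ::= e B]
ebeBb => ebeeBb   [B ::= e B]
ebeeBb => ebeeeBb   [B ::= e B]
ebeeeBb => ebeeeeBb   [B ::= e B]
ebeeeeBb => ebeeeeeb   [B ::= e]

S => eSb => ebBb => ebeBb => ebeeBb => ebeeeBb => ebeeeeBb => ebeeeeeb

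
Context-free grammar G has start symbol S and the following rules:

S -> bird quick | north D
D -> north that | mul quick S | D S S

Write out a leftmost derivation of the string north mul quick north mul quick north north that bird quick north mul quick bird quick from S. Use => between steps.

S => north D => north D S S => north mul quick S S S => north mul quick north D S S => north mul quick north mul quick S S S => north mul quick north mul quick north D S S => north mul quick north mul quick north north that S S => north mul quick north mul quick north north that bird quick S => north mul quick north mul quick north north that bird quick north D => north mul quick north mul quick north north that bird quick north mul quick S => north mul quick north mul quick north north that bird quick north mul quick bird quick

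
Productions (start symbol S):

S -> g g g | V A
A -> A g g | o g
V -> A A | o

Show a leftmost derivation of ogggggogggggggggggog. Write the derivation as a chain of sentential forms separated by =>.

S => VA => AAA => AggAA => AggggAA => ogggggAA => ogggggAggA => ogggggAggggA => ogggggAggggggA => ogggggAggggggggA => ogggggAggggggggggA => ogggggogggggggggggA => ogggggogggggggggggog

S => VA   [S -> V A]
VA => AAA   [V -> A A]
AAA => AggAA   [A -> A g g]
AggAA => AggggAA   [A -> A g g]
AggggAA => ogggggAA   [A -> o g]
ogggggAA => ogggggAggA   [A -> A g g]
ogggggAggA => ogggggAggggA   [A -> A g g]
ogggggAggggA => ogggggAggggggA   [A -> A g g]
ogggggAggggggA => ogggggAggggggggA   [A -> A g g]
ogggggAggggggggA => ogggggAggggggggggA   [A -> A g g]
ogggggAggggggggggA => ogggggogggggggggggA   [A -> o g]
ogggggogggggggggggA => ogggggogggggggggggog   [A -> o g]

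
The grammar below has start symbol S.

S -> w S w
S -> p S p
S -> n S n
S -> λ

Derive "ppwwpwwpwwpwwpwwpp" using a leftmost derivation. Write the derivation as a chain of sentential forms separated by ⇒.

S ⇒ pSp ⇒ ppSpp ⇒ ppwSwpp ⇒ ppwwSwwpp ⇒ ppwwpSpwwpp ⇒ ppwwpwSwpwwpp ⇒ ppwwpwwSwwpwwpp ⇒ ppwwpwwpSpwwpwwpp ⇒ ppwwpwwpwSwpwwpwwpp ⇒ ppwwpwwpwwpwwpwwpp

S ⇒ pSp   [S -> p S p]
pSp ⇒ ppSpp   [S -> p S p]
ppSpp ⇒ ppwSwpp   [S -> w S w]
ppwSwpp ⇒ ppwwSwwpp   [S -> w S w]
ppwwSwwpp ⇒ ppwwpSpwwpp   [S -> p S p]
ppwwpSpwwpp ⇒ ppwwpwSwpwwpp   [S -> w S w]
ppwwpwSwpwwpp ⇒ ppwwpwwSwwpwwpp   [S -> w S w]
ppwwpwwSwwpwwpp ⇒ ppwwpwwpSpwwpwwpp   [S -> p S p]
ppwwpwwpSpwwpwwpp ⇒ ppwwpwwpwSwpwwpwwpp   [S -> w S w]
ppwwpwwpwSwpwwpwwpp ⇒ ppwwpwwpwwpwwpwwpp   [S -> λ]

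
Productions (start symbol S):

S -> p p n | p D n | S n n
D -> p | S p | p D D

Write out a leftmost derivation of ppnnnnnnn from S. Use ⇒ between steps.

S ⇒ Snn   [S -> S n n]
Snn ⇒ Snnnn   [S -> S n n]
Snnnn ⇒ Snnnnnn   [S -> S n n]
Snnnnnn ⇒ ppnnnnnnn   [S -> p p n]

S ⇒ Snn ⇒ Snnnn ⇒ Snnnnnn ⇒ ppnnnnnnn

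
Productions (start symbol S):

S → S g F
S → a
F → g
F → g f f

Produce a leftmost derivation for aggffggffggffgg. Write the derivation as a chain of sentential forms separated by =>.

S => SgF   [S → S g F]
SgF => SgFgF   [S → S g F]
SgFgF => SgFgFgF   [S → S g F]
SgFgFgF => SgFgFgFgF   [S → S g F]
SgFgFgFgF => agFgFgFgF   [S → a]
agFgFgFgF => aggffgFgFgF   [F → g f f]
aggffgFgFgF => aggffggffgFgF   [F → g f f]
aggffggffgFgF => aggffggffggffgF   [F → g f f]
aggffggffggffgF => aggffggffggffgg   [F → g]

S => SgF => SgFgF => SgFgFgF => SgFgFgFgF => agFgFgFgF => aggffgFgFgF => aggffggffgFgF => aggffggffggffgF => aggffggffggffgg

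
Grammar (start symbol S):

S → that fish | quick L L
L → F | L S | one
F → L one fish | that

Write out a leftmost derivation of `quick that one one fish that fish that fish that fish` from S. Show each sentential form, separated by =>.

S => quick L L => quick F L => quick that L => quick that L S => quick that L S S => quick that L S S S => quick that F S S S => quick that L one fish S S S => quick that one one fish S S S => quick that one one fish that fish S S => quick that one one fish that fish that fish S => quick that one one fish that fish that fish that fish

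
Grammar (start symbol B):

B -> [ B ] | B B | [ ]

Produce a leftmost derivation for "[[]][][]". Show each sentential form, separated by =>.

B => BB   [B -> B B]
BB => BBB   [B -> B B]
BBB => [B]BB   [B -> [ B ]]
[B]BB => [[]]BB   [B -> [ ]]
[[]]BB => [[]][]B   [B -> [ ]]
[[]][]B => [[]][][]   [B -> [ ]]

B=>BB=>BBB=>[B]BB=>[[]]BB=>[[]][]B=>[[]][][]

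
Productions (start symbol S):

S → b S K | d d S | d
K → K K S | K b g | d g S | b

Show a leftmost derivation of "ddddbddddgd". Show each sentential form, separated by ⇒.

S ⇒ ddS ⇒ ddddS ⇒ ddddbSK ⇒ ddddbddSK ⇒ ddddbdddK ⇒ ddddbddddgS ⇒ ddddbddddgd

S ⇒ ddS   [S → d d S]
ddS ⇒ ddddS   [S → d d S]
ddddS ⇒ ddddbSK   [S → b S K]
ddddbSK ⇒ ddddbddSK   [S → d d S]
ddddbddSK ⇒ ddddbdddK   [S → d]
ddddbdddK ⇒ ddddbddddgS   [K → d g S]
ddddbddddgS ⇒ ddddbddddgd   [S → d]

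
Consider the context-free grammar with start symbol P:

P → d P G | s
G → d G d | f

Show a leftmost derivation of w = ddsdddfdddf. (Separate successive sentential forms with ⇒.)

P ⇒ dPG ⇒ ddPGG ⇒ ddsGG ⇒ ddsdGdG ⇒ ddsddGddG ⇒ ddsdddGdddG ⇒ ddsdddfdddG ⇒ ddsdddfdddf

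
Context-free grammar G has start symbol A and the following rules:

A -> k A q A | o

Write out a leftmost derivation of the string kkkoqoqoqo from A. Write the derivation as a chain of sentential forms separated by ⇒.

A⇒kAqA⇒kkAqAqA⇒kkkAqAqAqA⇒kkkoqAqAqA⇒kkkoqoqAqA⇒kkkoqoqoqA⇒kkkoqoqoqo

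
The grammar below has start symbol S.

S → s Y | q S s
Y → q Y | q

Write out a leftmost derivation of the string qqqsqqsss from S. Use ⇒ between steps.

S ⇒ qSs ⇒ qqSss ⇒ qqqSsss ⇒ qqqsYsss ⇒ qqqsqYsss ⇒ qqqsqqsss

S ⇒ qSs   [S → q S s]
qSs ⇒ qqSss   [S → q S s]
qqSss ⇒ qqqSsss   [S → q S s]
qqqSsss ⇒ qqqsYsss   [S → s Y]
qqqsYsss ⇒ qqqsqYsss   [Y → q Y]
qqqsqYsss ⇒ qqqsqqsss   [Y → q]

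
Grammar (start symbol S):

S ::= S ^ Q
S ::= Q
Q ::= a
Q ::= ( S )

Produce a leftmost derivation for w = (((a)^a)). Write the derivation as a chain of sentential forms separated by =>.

S => Q   [S ::= Q]
Q => (S)   [Q ::= ( S )]
(S) => (Q)   [S ::= Q]
(Q) => ((S))   [Q ::= ( S )]
((S)) => ((S^Q))   [S ::= S ^ Q]
((S^Q)) => ((Q^Q))   [S ::= Q]
((Q^Q)) => (((S)^Q))   [Q ::= ( S )]
(((S)^Q)) => (((Q)^Q))   [S ::= Q]
(((Q)^Q)) => (((a)^Q))   [Q ::= a]
(((a)^Q)) => (((a)^a))   [Q ::= a]

S => Q => (S) => (Q) => ((S)) => ((S^Q)) => ((Q^Q)) => (((S)^Q)) => (((Q)^Q)) => (((a)^Q)) => (((a)^a))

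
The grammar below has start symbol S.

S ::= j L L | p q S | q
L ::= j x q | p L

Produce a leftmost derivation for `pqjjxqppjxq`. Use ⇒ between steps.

S ⇒ pqS   [S ::= p q S]
pqS ⇒ pqjLL   [S ::= j L L]
pqjLL ⇒ pqjjxqL   [L ::= j x q]
pqjjxqL ⇒ pqjjxqpL   [L ::= p L]
pqjjxqpL ⇒ pqjjxqppL   [L ::= p L]
pqjjxqppL ⇒ pqjjxqppjxq   [L ::= j x q]

S⇒pqS⇒pqjLL⇒pqjjxqL⇒pqjjxqpL⇒pqjjxqppL⇒pqjjxqppjxq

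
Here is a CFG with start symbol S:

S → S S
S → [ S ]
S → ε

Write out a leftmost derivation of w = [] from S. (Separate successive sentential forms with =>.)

S => SS   [S → S S]
SS => SSS   [S → S S]
SSS => [S]SS   [S → [ S ]]
[S]SS => []SS   [S → ε]
[]SS => []S   [S → ε]
[]S => []   [S → ε]

S=>SS=>SSS=>[S]SS=>[]SS=>[]S=>[]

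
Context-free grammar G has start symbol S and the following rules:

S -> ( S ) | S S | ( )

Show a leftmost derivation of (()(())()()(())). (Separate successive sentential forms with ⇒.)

S ⇒ (S) ⇒ (SS) ⇒ (()S) ⇒ (()SS) ⇒ (()SSS) ⇒ (()(S)SS) ⇒ (()(())SS) ⇒ (()(())SSS) ⇒ (()(())()SS) ⇒ (()(())()()S) ⇒ (()(())()()(S)) ⇒ (()(())()()(()))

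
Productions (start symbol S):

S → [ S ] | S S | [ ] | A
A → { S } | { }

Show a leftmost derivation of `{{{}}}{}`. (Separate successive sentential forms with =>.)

S => SS   [S → S S]
SS => AS   [S → A]
AS => {S}S   [A → { S }]
{S}S => {A}S   [S → A]
{A}S => {{S}}S   [A → { S }]
{{S}}S => {{A}}S   [S → A]
{{A}}S => {{{}}}S   [A → { }]
{{{}}}S => {{{}}}A   [S → A]
{{{}}}A => {{{}}}{}   [A → { }]

S=>SS=>AS=>{S}S=>{A}S=>{{S}}S=>{{A}}S=>{{{}}}S=>{{{}}}A=>{{{}}}{}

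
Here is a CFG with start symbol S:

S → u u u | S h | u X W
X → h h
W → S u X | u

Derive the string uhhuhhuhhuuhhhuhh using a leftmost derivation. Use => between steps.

S => uXW => uhhW => uhhSuX => uhhShuX => uhhuXWhuX => uhhuhhWhuX => uhhuhhSuXhuX => uhhuhhuXWuXhuX => uhhuhhuhhWuXhuX => uhhuhhuhhuuXhuX => uhhuhhuhhuuhhhuX => uhhuhhuhhuuhhhuhh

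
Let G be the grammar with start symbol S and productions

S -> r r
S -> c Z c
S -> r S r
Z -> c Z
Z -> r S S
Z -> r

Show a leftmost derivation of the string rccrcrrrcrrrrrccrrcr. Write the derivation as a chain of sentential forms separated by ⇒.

S ⇒ rSr ⇒ rcZcr ⇒ rccZcr ⇒ rccrSScr ⇒ rccrcZcScr ⇒ rccrcrSScScr ⇒ rccrcrrrScScr ⇒ rccrcrrrcZccScr ⇒ rccrcrrrcrSSccScr ⇒ rccrcrrrcrrrSccScr ⇒ rccrcrrrcrrrrrccScr ⇒ rccrcrrrcrrrrrccrrcr

S ⇒ rSr   [S -> r S r]
rSr ⇒ rcZcr   [S -> c Z c]
rcZcr ⇒ rccZcr   [Z -> c Z]
rccZcr ⇒ rccrSScr   [Z -> r S S]
rccrSScr ⇒ rccrcZcScr   [S -> c Z c]
rccrcZcScr ⇒ rccrcrSScScr   [Z -> r S S]
rccrcrSScScr ⇒ rccrcrrrScScr   [S -> r r]
rccrcrrrScScr ⇒ rccrcrrrcZccScr   [S -> c Z c]
rccrcrrrcZccScr ⇒ rccrcrrrcrSSccScr   [Z -> r S S]
rccrcrrrcrSSccScr ⇒ rccrcrrrcrrrSccScr   [S -> r r]
rccrcrrrcrrrSccScr ⇒ rccrcrrrcrrrrrccScr   [S -> r r]
rccrcrrrcrrrrrccScr ⇒ rccrcrrrcrrrrrccrrcr   [S -> r r]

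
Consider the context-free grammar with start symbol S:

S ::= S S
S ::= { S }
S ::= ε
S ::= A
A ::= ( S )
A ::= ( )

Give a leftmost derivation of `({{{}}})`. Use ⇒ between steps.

S⇒SS⇒AS⇒(S)S⇒({S})S⇒({{S}})S⇒({{SS}})S⇒({{SSS}})S⇒({{SSSS}})S⇒({{{S}SSS}})S⇒({{{}SSS}})S⇒({{{}SS}})S⇒({{{}S}})S⇒({{{}}})S⇒({{{}}})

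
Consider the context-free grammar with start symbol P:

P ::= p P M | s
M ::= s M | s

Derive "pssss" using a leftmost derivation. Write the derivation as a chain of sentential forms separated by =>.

P => pPM => psM => pssM => psssM => pssss

P => pPM   [P ::= p P M]
pPM => psM   [P ::= s]
psM => pssM   [M ::= s M]
pssM => psssM   [M ::= s M]
psssM => pssss   [M ::= s]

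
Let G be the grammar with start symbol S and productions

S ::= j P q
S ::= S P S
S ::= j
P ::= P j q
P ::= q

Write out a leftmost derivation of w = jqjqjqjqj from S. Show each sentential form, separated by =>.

S => SPS => jPS => jPjqS => jPjqjqS => jPjqjqjqS => jqjqjqjqS => jqjqjqjqj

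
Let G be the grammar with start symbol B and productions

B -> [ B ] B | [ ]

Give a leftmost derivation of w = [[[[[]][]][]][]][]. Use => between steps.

B=>[B]B=>[[B]B]B=>[[[B]B]B]B=>[[[[B]B]B]B]B=>[[[[[]]B]B]B]B=>[[[[[]][]]B]B]B=>[[[[[]][]][]]B]B=>[[[[[]][]][]][]]B=>[[[[[]][]][]][]][]

B => [B]B   [B -> [ B ] B]
[B]B => [[B]B]B   [B -> [ B ] B]
[[B]B]B => [[[B]B]B]B   [B -> [ B ] B]
[[[B]B]B]B => [[[[B]B]B]B]B   [B -> [ B ] B]
[[[[B]B]B]B]B => [[[[[]]B]B]B]B   [B -> [ ]]
[[[[[]]B]B]B]B => [[[[[]][]]B]B]B   [B -> [ ]]
[[[[[]][]]B]B]B => [[[[[]][]][]]B]B   [B -> [ ]]
[[[[[]][]][]]B]B => [[[[[]][]][]][]]B   [B -> [ ]]
[[[[[]][]][]][]]B => [[[[[]][]][]][]][]   [B -> [ ]]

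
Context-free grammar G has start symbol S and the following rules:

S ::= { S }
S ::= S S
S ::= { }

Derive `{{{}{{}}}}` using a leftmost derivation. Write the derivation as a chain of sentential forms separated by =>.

S => {S} => {{S}} => {{SS}} => {{{}S}} => {{{}{S}}} => {{{}{{}}}}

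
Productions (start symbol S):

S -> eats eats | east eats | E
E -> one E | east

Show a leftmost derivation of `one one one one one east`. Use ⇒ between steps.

S ⇒ E   [S -> E]
E ⇒ one E   [E -> one E]
one E ⇒ one one E   [E -> one E]
one one E ⇒ one one one E   [E -> one E]
one one one E ⇒ one one one one E   [E -> one E]
one one one one E ⇒ one one one one one E   [E -> one E]
one one one one one E ⇒ one one one one one east   [E -> east]

S ⇒ E ⇒ one E ⇒ one one E ⇒ one one one E ⇒ one one one one E ⇒ one one one one one E ⇒ one one one one one east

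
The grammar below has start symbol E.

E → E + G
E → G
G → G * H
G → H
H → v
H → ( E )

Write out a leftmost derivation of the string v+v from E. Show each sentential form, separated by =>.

E => E+G   [E → E + G]
E+G => G+G   [E → G]
G+G => H+G   [G → H]
H+G => v+G   [H → v]
v+G => v+H   [G → H]
v+H => v+v   [H → v]

E=>E+G=>G+G=>H+G=>v+G=>v+H=>v+v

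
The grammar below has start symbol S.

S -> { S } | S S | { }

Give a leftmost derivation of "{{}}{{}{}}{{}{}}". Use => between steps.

S => SS   [S -> S S]
SS => SSS   [S -> S S]
SSS => {S}SS   [S -> { S }]
{S}SS => {{}}SS   [S -> { }]
{{}}SS => {{}}{S}S   [S -> { S }]
{{}}{S}S => {{}}{SS}S   [S -> S S]
{{}}{SS}S => {{}}{{}S}S   [S -> { }]
{{}}{{}S}S => {{}}{{}{}}S   [S -> { }]
{{}}{{}{}}S => {{}}{{}{}}{S}   [S -> { S }]
{{}}{{}{}}{S} => {{}}{{}{}}{SS}   [S -> S S]
{{}}{{}{}}{SS} => {{}}{{}{}}{{}S}   [S -> { }]
{{}}{{}{}}{{}S} => {{}}{{}{}}{{}{}}   [S -> { }]

S=>SS=>SSS=>{S}SS=>{{}}SS=>{{}}{S}S=>{{}}{SS}S=>{{}}{{}S}S=>{{}}{{}{}}S=>{{}}{{}{}}{S}=>{{}}{{}{}}{SS}=>{{}}{{}{}}{{}S}=>{{}}{{}{}}{{}{}}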